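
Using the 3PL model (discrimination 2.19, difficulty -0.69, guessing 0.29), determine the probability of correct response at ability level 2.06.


logit = 2.19*(2.06 - -0.69) = 6.0225
P* = 1/(1 + exp(-6.0225)) = 0.9976
P = 0.29 + (1 - 0.29) * 0.9976
P = 0.9983

0.9983


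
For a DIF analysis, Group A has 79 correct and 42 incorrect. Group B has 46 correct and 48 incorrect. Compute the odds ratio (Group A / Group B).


Odds_A = 79/42 = 1.881
Odds_B = 46/48 = 0.9583
OR = Odds_A / Odds_B = 1.881 / 0.9583
Exactly, OR = (79 * 48) / (42 * 46) = 3792 / 1932
OR = 1.9627

1.9627


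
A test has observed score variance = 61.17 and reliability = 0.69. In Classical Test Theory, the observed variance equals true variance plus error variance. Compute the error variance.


var_true = rxx * var_obs = 0.69 * 61.17 = 42.2073
var_error = var_obs - var_true
var_error = 61.17 - 42.2073
var_error = 18.9627

18.9627


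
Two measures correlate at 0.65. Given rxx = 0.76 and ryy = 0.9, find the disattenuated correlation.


r_corrected = rxy / sqrt(rxx * ryy)
= 0.65 / sqrt(0.76 * 0.9)
= 0.65 / sqrt(0.684)
= 0.65 / 0.827043
r_corrected = 0.7859

0.7859


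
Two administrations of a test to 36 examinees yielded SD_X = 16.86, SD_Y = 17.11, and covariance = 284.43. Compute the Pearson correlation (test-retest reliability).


r = cov(X,Y) / (SD_X * SD_Y)
r = 284.43 / (16.86 * 17.11)
r = 284.43 / 288.4746
r = 0.986

0.986


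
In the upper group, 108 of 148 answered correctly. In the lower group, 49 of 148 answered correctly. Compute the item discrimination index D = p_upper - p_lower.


p_upper = 108/148 = 0.7297
p_lower = 49/148 = 0.3311
D = 0.7297 - 0.3311 = 0.3986

0.3986


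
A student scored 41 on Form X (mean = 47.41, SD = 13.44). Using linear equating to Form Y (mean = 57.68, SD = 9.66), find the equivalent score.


slope = SD_Y / SD_X = 9.66 / 13.44 ~ 0.7188
intercept = mean_Y - slope * mean_X = 57.68 - (9.66 / 13.44) * 47.41 ~ 23.6041
Y = slope * X + intercept. To avoid rounding drift from the rounded slope/intercept, evaluate the equivalent form Y = mean_Y + SD_Y * (X - mean_X) / SD_X at full precision:
Y = 57.68 + 9.66 * (41 - 47.41) / 13.44
Y = 57.68 - 9.66 * 6.41 / 13.44
Y = 57.68 - 61.9206 / 13.44
Y = 57.68 - 4.6072
Y = 53.0728

53.0728


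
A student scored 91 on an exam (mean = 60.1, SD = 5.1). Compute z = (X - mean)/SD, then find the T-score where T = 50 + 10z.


z = (X - mean) / SD = (91 - 60.1) / 5.1
z = 30.9 / 5.1
z = 6.0588
T-score = T = 50 + 10z
Carry z at full precision (z = 30.9 / 5.1) into the conversion:
T-score = 50 + 10 * (30.9 / 5.1) = 50 + 309 / 5.1
T-score = 50 + 60.5882
T-score = 110.5882

110.5882


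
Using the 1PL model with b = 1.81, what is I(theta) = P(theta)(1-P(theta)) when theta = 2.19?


P = 1/(1+exp(-(2.19-1.81))) = 0.5939
I = P*(1-P) = 0.5939 * 0.4061
I = 0.2412

0.2412


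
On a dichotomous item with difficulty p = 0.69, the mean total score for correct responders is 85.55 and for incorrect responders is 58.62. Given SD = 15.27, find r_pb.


q = 1 - p = 0.31
rpb = ((M1 - M0) / SD) * sqrt(p * q)
rpb = ((85.55 - 58.62) / 15.27) * sqrt(0.69 * 0.31)
rpb = 0.8156

0.8156


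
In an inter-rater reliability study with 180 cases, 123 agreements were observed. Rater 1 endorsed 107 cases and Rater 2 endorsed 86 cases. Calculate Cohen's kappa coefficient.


P_o = 123/180 = 0.683333
P_e = (107*86 + 73*94) / 32400 = 0.495802
kappa = (P_o - P_e) / (1 - P_e)
kappa = (0.683333 - 0.495802) / (1 - 0.495802)
kappa = 0.3719

0.3719


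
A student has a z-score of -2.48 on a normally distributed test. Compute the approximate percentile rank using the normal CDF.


CDF(z) = 0.5 * (1 + erf(z/sqrt(2)))
erf(-1.7536) = -0.9869
CDF = 0.0066
Percentile rank = 0.0066 * 100 = 0.66

0.66


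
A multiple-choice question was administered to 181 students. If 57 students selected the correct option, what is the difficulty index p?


Item difficulty p = number correct / total examinees
p = 57 / 181
p = 0.3149

0.3149


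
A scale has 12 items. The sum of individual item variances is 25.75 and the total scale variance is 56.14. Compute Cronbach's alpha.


alpha = (k/(k-1)) * (1 - sum(si^2)/s_total^2)
= (12/11) * (1 - 25.75/56.14)
alpha = 0.5905

0.5905


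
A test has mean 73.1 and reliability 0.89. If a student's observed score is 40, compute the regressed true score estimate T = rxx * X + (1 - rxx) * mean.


T_est = rxx * X + (1 - rxx) * mean
T_est = 0.89 * 40 + 0.11 * 73.1
T_est = 35.6 + 8.041
T_est = 43.641

43.641


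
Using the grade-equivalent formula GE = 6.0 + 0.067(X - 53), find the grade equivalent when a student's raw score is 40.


raw - median = 40 - 53 = -13
slope * diff = 0.067 * -13 = -0.871
GE = 6.0 + -0.871
GE = 5.129

5.129


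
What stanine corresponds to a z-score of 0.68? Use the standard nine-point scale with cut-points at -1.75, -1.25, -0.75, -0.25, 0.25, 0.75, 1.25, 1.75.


Stanine boundaries: [-1.75, -1.25, -0.75, -0.25, 0.25, 0.75, 1.25, 1.75]
z = 0.68
Check each boundary:
  z >= -1.75 -> could be stanine 2
  z >= -1.25 -> could be stanine 3
  z >= -0.75 -> could be stanine 4
  z >= -0.25 -> could be stanine 5
  z >= 0.25 -> could be stanine 6
  z < 0.75
  z < 1.25
  z < 1.75
Highest qualifying boundary gives stanine = 6

6


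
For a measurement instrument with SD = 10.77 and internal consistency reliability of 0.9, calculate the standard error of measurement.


SEM = SD * sqrt(1 - rxx)
SEM = 10.77 * sqrt(1 - 0.9)
SEM = 10.77 * sqrt(0.1) = 10.77 * 0.316228
SEM = 3.4058

3.4058


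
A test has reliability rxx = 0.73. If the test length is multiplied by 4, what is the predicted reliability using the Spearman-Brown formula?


r_new = (n * rxx) / (1 + (n-1) * rxx)
r_new = (4 * 0.73) / (1 + 3 * 0.73)
r_new = 2.92 / 3.19
r_new = 0.9154

0.9154


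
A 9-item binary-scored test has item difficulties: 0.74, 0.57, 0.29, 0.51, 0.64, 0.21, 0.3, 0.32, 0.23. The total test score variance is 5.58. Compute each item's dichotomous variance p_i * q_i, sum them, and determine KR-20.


For each item, compute p_i * q_i:
  Item 1: 0.74 * 0.26 = 0.1924
  Item 2: 0.57 * 0.43 = 0.2451
  Item 3: 0.29 * 0.71 = 0.2059
  Item 4: 0.51 * 0.49 = 0.2499
  Item 5: 0.64 * 0.36 = 0.2304
  Item 6: 0.21 * 0.79 = 0.1659
  Item 7: 0.3 * 0.7 = 0.21
  Item 8: 0.32 * 0.68 = 0.2176
  Item 9: 0.23 * 0.77 = 0.1771
Sum(p_i * q_i) = 0.1924 + 0.2451 + 0.2059 + 0.2499 + 0.2304 + 0.1659 + 0.21 + 0.2176 + 0.1771 = 1.8943
KR-20 = (k/(k-1)) * (1 - Sum(p_i*q_i) / Var_total)
= (9/8) * (1 - 1.8943/5.58)
= 1.125 * 0.6605
KR-20 = 0.7431

0.7431


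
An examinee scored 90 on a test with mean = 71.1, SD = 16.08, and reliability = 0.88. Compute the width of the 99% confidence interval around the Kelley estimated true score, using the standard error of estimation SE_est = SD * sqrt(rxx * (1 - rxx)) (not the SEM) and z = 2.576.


True score estimate = 0.88*90 + 0.12*71.1 = 87.732
SE_est = SD * sqrt(rxx * (1 - rxx)) = 16.08 * sqrt(0.88 * 0.12) = 16.08 * sqrt(0.1056) = 5.225382
CI = T_est +/- z * SE_est, so width = 2 * z * SE_est = 2 * 2.576 * 5.225382
Width = 26.9212

26.9212


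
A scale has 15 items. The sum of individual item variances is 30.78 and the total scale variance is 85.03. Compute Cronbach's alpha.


alpha = (k/(k-1)) * (1 - sum(si^2)/s_total^2)
= (15/14) * (1 - 30.78/85.03)
alpha = 0.6836

0.6836


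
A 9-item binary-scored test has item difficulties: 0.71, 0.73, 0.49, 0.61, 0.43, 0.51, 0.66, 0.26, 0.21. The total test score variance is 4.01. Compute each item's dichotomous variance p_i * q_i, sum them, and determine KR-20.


For each item, compute p_i * q_i:
  Item 1: 0.71 * 0.29 = 0.2059
  Item 2: 0.73 * 0.27 = 0.1971
  Item 3: 0.49 * 0.51 = 0.2499
  Item 4: 0.61 * 0.39 = 0.2379
  Item 5: 0.43 * 0.57 = 0.2451
  Item 6: 0.51 * 0.49 = 0.2499
  Item 7: 0.66 * 0.34 = 0.2244
  Item 8: 0.26 * 0.74 = 0.1924
  Item 9: 0.21 * 0.79 = 0.1659
Sum(p_i * q_i) = 0.2059 + 0.1971 + 0.2499 + 0.2379 + 0.2451 + 0.2499 + 0.2244 + 0.1924 + 0.1659 = 1.9685
KR-20 = (k/(k-1)) * (1 - Sum(p_i*q_i) / Var_total)
= (9/8) * (1 - 1.9685/4.01)
= 1.125 * 0.5091
KR-20 = 0.5727

0.5727


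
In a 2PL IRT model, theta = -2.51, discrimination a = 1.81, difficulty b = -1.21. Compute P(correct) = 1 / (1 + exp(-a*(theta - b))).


a*(theta - b) = 1.81 * (-2.51 - -1.21) = -2.353
exp(--2.353) = 10.5171
P = 1 / (1 + 10.5171)
P = 0.0868

0.0868


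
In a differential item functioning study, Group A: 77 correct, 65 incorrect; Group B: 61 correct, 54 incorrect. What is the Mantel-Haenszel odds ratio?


Odds_A = 77/65 = 1.1846
Odds_B = 61/54 = 1.1296
OR = Odds_A / Odds_B = 1.1846 / 1.1296
Exactly, OR = (77 * 54) / (65 * 61) = 4158 / 3965
OR = 1.0487

1.0487


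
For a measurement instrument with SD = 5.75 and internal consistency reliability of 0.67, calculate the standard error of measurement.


SEM = SD * sqrt(1 - rxx)
SEM = 5.75 * sqrt(1 - 0.67)
SEM = 5.75 * sqrt(0.33) = 5.75 * 0.574456
SEM = 3.3031

3.3031


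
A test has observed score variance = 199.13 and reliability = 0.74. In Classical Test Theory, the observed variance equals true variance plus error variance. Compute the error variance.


var_true = rxx * var_obs = 0.74 * 199.13 = 147.3562
var_error = var_obs - var_true
var_error = 199.13 - 147.3562
var_error = 51.7738

51.7738


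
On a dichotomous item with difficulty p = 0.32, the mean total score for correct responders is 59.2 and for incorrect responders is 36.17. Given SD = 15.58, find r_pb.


q = 1 - p = 0.68
rpb = ((M1 - M0) / SD) * sqrt(p * q)
rpb = ((59.2 - 36.17) / 15.58) * sqrt(0.32 * 0.68)
rpb = 0.6895

0.6895


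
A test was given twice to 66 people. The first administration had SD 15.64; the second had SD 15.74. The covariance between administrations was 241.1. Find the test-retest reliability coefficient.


r = cov(X,Y) / (SD_X * SD_Y)
r = 241.1 / (15.64 * 15.74)
r = 241.1 / 246.1736
r = 0.9794

0.9794


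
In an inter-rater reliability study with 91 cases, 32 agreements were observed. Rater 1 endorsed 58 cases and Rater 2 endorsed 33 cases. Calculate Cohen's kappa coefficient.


P_o = 32/91 = 0.351648
P_e = (58*33 + 33*58) / 8281 = 0.462263
kappa = (P_o - P_e) / (1 - P_e)
kappa = (0.351648 - 0.462263) / (1 - 0.462263)
kappa = -0.2057

-0.2057


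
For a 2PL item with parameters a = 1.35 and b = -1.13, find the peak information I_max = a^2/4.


For 2PL, max info at theta = b = -1.13
I_max = a^2 / 4 = 1.35^2 / 4
= 1.8225 / 4
I_max = 0.4556

0.4556


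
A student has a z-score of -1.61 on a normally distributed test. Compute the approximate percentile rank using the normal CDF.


CDF(z) = 0.5 * (1 + erf(z/sqrt(2)))
erf(-1.1384) = -0.8926
CDF = 0.0537
Percentile rank = 0.0537 * 100 = 5.37

5.37


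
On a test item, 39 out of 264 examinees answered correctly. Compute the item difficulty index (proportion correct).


Item difficulty p = number correct / total examinees
p = 39 / 264
p = 0.1477

0.1477


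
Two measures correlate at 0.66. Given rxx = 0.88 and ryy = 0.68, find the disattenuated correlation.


r_corrected = rxy / sqrt(rxx * ryy)
= 0.66 / sqrt(0.88 * 0.68)
= 0.66 / sqrt(0.5984)
= 0.66 / 0.773563
r_corrected = 0.8532

0.8532


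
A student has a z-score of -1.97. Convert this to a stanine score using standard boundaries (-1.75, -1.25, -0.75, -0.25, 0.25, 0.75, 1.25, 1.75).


Stanine boundaries: [-1.75, -1.25, -0.75, -0.25, 0.25, 0.75, 1.25, 1.75]
z = -1.97
Check each boundary:
  z < -1.75
  z < -1.25
  z < -0.75
  z < -0.25
  z < 0.25
  z < 0.75
  z < 1.25
  z < 1.75
Highest qualifying boundary gives stanine = 1

1


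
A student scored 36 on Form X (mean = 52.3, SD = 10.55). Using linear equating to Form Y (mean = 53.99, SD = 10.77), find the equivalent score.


slope = SD_Y / SD_X = 10.77 / 10.55 ~ 1.0209
intercept = mean_Y - slope * mean_X = 53.99 - (10.77 / 10.55) * 52.3 ~ 0.5994
Y = slope * X + intercept. To avoid rounding drift from the rounded slope/intercept, evaluate the equivalent form Y = mean_Y + SD_Y * (X - mean_X) / SD_X at full precision:
Y = 53.99 + 10.77 * (36 - 52.3) / 10.55
Y = 53.99 - 10.77 * 16.3 / 10.55
Y = 53.99 - 175.551 / 10.55
Y = 53.99 - 16.6399
Y = 37.3501

37.3501


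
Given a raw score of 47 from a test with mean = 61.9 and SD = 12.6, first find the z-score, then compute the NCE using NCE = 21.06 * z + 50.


z = (X - mean) / SD = (47 - 61.9) / 12.6
z = -14.9 / 12.6
z = -1.1825
NCE = NCE = 21.06z + 50
Carry z at full precision (z = -14.9 / 12.6) into the conversion:
NCE = 21.06 * (-14.9 / 12.6) + 50 = -313.794 / 12.6 + 50
NCE = -24.9043 + 50
NCE = 25.0957

25.0957


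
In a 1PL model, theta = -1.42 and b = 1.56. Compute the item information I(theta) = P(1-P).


P = 1/(1+exp(-(-1.42-1.56))) = 0.0483
I = P*(1-P) = 0.0483 * 0.9517
I = 0.046

0.046


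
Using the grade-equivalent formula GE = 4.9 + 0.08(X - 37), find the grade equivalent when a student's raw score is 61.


raw - median = 61 - 37 = 24
slope * diff = 0.08 * 24 = 1.92
GE = 4.9 + 1.92
GE = 6.82

6.82


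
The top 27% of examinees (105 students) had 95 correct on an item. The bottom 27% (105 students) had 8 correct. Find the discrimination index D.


p_upper = 95/105 = 0.9048
p_lower = 8/105 = 0.0762
D = 0.9048 - 0.0762 = 0.8286

0.8286


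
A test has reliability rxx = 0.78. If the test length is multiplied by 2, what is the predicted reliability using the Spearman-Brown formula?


r_new = (n * rxx) / (1 + (n-1) * rxx)
r_new = (2 * 0.78) / (1 + 1 * 0.78)
r_new = 1.56 / 1.78
r_new = 0.8764

0.8764


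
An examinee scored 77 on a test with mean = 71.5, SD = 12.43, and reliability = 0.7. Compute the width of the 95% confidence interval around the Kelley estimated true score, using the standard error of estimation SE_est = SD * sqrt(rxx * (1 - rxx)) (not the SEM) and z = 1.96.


True score estimate = 0.7*77 + 0.3*71.5 = 75.35
SE_est = SD * sqrt(rxx * (1 - rxx)) = 12.43 * sqrt(0.7 * 0.3) = 12.43 * sqrt(0.21) = 5.696142
CI = T_est +/- z * SE_est, so width = 2 * z * SE_est = 2 * 1.96 * 5.696142
Width = 22.3289

22.3289


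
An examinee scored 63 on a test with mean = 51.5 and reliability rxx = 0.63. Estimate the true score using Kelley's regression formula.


T_est = rxx * X + (1 - rxx) * mean
T_est = 0.63 * 63 + 0.37 * 51.5
T_est = 39.69 + 19.055
T_est = 58.745

58.745


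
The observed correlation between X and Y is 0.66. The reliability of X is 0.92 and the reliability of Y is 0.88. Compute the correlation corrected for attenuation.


r_corrected = rxy / sqrt(rxx * ryy)
= 0.66 / sqrt(0.92 * 0.88)
= 0.66 / sqrt(0.8096)
= 0.66 / 0.899778
r_corrected = 0.7335

0.7335


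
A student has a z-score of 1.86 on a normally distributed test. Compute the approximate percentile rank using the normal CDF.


CDF(z) = 0.5 * (1 + erf(z/sqrt(2)))
erf(1.3152) = 0.9371
CDF = 0.9686
Percentile rank = 0.9686 * 100 = 96.86

96.86


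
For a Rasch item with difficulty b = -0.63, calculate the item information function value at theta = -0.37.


P = 1/(1+exp(-(-0.37--0.63))) = 0.5646
I = P*(1-P) = 0.5646 * 0.4354
I = 0.2458

0.2458


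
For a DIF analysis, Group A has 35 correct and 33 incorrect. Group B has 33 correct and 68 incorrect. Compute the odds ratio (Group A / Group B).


Odds_A = 35/33 = 1.0606
Odds_B = 33/68 = 0.4853
OR = Odds_A / Odds_B = 1.0606 / 0.4853
Exactly, OR = (35 * 68) / (33 * 33) = 2380 / 1089
OR = 2.1855

2.1855


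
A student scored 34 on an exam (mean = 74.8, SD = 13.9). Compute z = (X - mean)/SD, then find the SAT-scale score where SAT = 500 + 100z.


z = (X - mean) / SD = (34 - 74.8) / 13.9
z = -40.8 / 13.9
z = -2.9353
SAT-scale = SAT = 500 + 100z
Carry z at full precision (z = -40.8 / 13.9) into the conversion:
SAT-scale = 500 + 100 * (-40.8 / 13.9) = 500 + -4080 / 13.9
SAT-scale = 500 + -293.5252
SAT-scale = 206.4748

206.4748


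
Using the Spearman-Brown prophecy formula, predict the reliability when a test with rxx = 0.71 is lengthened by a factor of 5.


r_new = (n * rxx) / (1 + (n-1) * rxx)
r_new = (5 * 0.71) / (1 + 4 * 0.71)
r_new = 3.55 / 3.84
r_new = 0.9245

0.9245


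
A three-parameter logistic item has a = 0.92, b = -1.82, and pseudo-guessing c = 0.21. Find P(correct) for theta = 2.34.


logit = 0.92*(2.34 - -1.82) = 3.8272
P* = 1/(1 + exp(-3.8272)) = 0.9787
P = 0.21 + (1 - 0.21) * 0.9787
P = 0.9832

0.9832


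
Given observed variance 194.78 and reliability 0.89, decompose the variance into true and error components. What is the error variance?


var_true = rxx * var_obs = 0.89 * 194.78 = 173.3542
var_error = var_obs - var_true
var_error = 194.78 - 173.3542
var_error = 21.4258

21.4258


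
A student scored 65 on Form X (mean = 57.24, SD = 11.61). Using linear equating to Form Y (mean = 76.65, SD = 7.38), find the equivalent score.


slope = SD_Y / SD_X = 7.38 / 11.61 ~ 0.6357
intercept = mean_Y - slope * mean_X = 76.65 - (7.38 / 11.61) * 57.24 ~ 40.2649
Y = slope * X + intercept. To avoid rounding drift from the rounded slope/intercept, evaluate the equivalent form Y = mean_Y + SD_Y * (X - mean_X) / SD_X at full precision:
Y = 76.65 + 7.38 * (65 - 57.24) / 11.61
Y = 76.65 + 7.38 * 7.76 / 11.61
Y = 76.65 + 57.2688 / 11.61
Y = 76.65 + 4.9327
Y = 81.5827

81.5827


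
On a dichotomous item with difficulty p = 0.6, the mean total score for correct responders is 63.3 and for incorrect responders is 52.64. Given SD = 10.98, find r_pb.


q = 1 - p = 0.4
rpb = ((M1 - M0) / SD) * sqrt(p * q)
rpb = ((63.3 - 52.64) / 10.98) * sqrt(0.6 * 0.4)
rpb = 0.4756

0.4756


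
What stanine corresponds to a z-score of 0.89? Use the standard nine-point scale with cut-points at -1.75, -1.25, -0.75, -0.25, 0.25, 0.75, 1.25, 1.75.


Stanine boundaries: [-1.75, -1.25, -0.75, -0.25, 0.25, 0.75, 1.25, 1.75]
z = 0.89
Check each boundary:
  z >= -1.75 -> could be stanine 2
  z >= -1.25 -> could be stanine 3
  z >= -0.75 -> could be stanine 4
  z >= -0.25 -> could be stanine 5
  z >= 0.25 -> could be stanine 6
  z >= 0.75 -> could be stanine 7
  z < 1.25
  z < 1.75
Highest qualifying boundary gives stanine = 7

7


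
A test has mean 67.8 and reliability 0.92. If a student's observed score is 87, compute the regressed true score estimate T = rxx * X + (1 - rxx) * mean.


T_est = rxx * X + (1 - rxx) * mean
T_est = 0.92 * 87 + 0.08 * 67.8
T_est = 80.04 + 5.424
T_est = 85.464

85.464


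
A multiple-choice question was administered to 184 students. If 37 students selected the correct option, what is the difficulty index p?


Item difficulty p = number correct / total examinees
p = 37 / 184
p = 0.2011

0.2011


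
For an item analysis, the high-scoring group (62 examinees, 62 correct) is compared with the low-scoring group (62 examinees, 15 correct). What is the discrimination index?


p_upper = 62/62 = 1.0
p_lower = 15/62 = 0.2419
D = 1.0 - 0.2419 = 0.7581

0.7581


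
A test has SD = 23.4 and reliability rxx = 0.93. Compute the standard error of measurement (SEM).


SEM = SD * sqrt(1 - rxx)
SEM = 23.4 * sqrt(1 - 0.93)
SEM = 23.4 * sqrt(0.07) = 23.4 * 0.264575
SEM = 6.1911

6.1911


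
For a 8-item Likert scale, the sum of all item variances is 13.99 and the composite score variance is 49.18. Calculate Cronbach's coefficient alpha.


alpha = (k/(k-1)) * (1 - sum(si^2)/s_total^2)
= (8/7) * (1 - 13.99/49.18)
alpha = 0.8178

0.8178


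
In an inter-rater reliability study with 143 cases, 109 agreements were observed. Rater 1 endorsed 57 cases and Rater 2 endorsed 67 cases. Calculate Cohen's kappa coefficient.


P_o = 109/143 = 0.762238
P_e = (57*67 + 86*76) / 20449 = 0.506382
kappa = (P_o - P_e) / (1 - P_e)
kappa = (0.762238 - 0.506382) / (1 - 0.506382)
kappa = 0.5183

0.5183


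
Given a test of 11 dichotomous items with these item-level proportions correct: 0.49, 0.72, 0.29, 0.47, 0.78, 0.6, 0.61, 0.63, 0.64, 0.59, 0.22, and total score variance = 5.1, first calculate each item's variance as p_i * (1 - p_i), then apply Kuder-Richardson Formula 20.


For each item, compute p_i * q_i:
  Item 1: 0.49 * 0.51 = 0.2499
  Item 2: 0.72 * 0.28 = 0.2016
  Item 3: 0.29 * 0.71 = 0.2059
  Item 4: 0.47 * 0.53 = 0.2491
  Item 5: 0.78 * 0.22 = 0.1716
  Item 6: 0.6 * 0.4 = 0.24
  Item 7: 0.61 * 0.39 = 0.2379
  Item 8: 0.63 * 0.37 = 0.2331
  Item 9: 0.64 * 0.36 = 0.2304
  Item 10: 0.59 * 0.41 = 0.2419
  Item 11: 0.22 * 0.78 = 0.1716
Sum(p_i * q_i) = 0.2499 + 0.2016 + 0.2059 + 0.2491 + 0.1716 + 0.24 + 0.2379 + 0.2331 + 0.2304 + 0.2419 + 0.1716 = 2.433
KR-20 = (k/(k-1)) * (1 - Sum(p_i*q_i) / Var_total)
= (11/10) * (1 - 2.433/5.1)
= 1.1 * 0.5229
KR-20 = 0.5752

0.5752


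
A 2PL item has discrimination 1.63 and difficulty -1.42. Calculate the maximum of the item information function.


For 2PL, max info at theta = b = -1.42
I_max = a^2 / 4 = 1.63^2 / 4
= 2.6569 / 4
I_max = 0.6642

0.6642


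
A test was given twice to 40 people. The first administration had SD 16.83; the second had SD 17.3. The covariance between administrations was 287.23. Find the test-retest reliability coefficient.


r = cov(X,Y) / (SD_X * SD_Y)
r = 287.23 / (16.83 * 17.3)
r = 287.23 / 291.159
r = 0.9865

0.9865


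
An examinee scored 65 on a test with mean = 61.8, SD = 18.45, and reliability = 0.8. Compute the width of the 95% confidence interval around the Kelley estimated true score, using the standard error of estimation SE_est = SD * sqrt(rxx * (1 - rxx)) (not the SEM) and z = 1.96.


True score estimate = 0.8*65 + 0.2*61.8 = 64.36
SE_est = SD * sqrt(rxx * (1 - rxx)) = 18.45 * sqrt(0.8 * 0.2) = 18.45 * sqrt(0.16) = 7.38
CI = T_est +/- z * SE_est, so width = 2 * z * SE_est = 2 * 1.96 * 7.38
Width = 28.9296

28.9296


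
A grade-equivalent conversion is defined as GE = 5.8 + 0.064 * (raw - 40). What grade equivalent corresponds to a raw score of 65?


raw - median = 65 - 40 = 25
slope * diff = 0.064 * 25 = 1.6
GE = 5.8 + 1.6
GE = 7.4

7.4


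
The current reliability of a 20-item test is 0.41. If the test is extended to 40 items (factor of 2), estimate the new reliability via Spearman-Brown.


r_new = (n * rxx) / (1 + (n-1) * rxx)
r_new = (2 * 0.41) / (1 + 1 * 0.41)
r_new = 0.82 / 1.41
r_new = 0.5816

0.5816


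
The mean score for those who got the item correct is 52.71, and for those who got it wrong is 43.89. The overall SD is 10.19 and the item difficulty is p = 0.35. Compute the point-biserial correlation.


q = 1 - p = 0.65
rpb = ((M1 - M0) / SD) * sqrt(p * q)
rpb = ((52.71 - 43.89) / 10.19) * sqrt(0.35 * 0.65)
rpb = 0.4128

0.4128


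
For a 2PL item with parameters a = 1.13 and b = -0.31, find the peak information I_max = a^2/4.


For 2PL, max info at theta = b = -0.31
I_max = a^2 / 4 = 1.13^2 / 4
= 1.2769 / 4
I_max = 0.3192

0.3192


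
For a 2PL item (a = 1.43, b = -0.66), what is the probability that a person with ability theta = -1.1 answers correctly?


a*(theta - b) = 1.43 * (-1.1 - -0.66) = -0.6292
exp(--0.6292) = 1.8761
P = 1 / (1 + 1.8761)
P = 0.3477

0.3477


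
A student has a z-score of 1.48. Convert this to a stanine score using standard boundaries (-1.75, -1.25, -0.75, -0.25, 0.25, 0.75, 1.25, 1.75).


Stanine boundaries: [-1.75, -1.25, -0.75, -0.25, 0.25, 0.75, 1.25, 1.75]
z = 1.48
Check each boundary:
  z >= -1.75 -> could be stanine 2
  z >= -1.25 -> could be stanine 3
  z >= -0.75 -> could be stanine 4
  z >= -0.25 -> could be stanine 5
  z >= 0.25 -> could be stanine 6
  z >= 0.75 -> could be stanine 7
  z >= 1.25 -> could be stanine 8
  z < 1.75
Highest qualifying boundary gives stanine = 8

8


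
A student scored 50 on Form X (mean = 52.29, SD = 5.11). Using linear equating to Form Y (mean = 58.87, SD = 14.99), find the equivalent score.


slope = SD_Y / SD_X = 14.99 / 5.11 ~ 2.9335
intercept = mean_Y - slope * mean_X = 58.87 - (14.99 / 5.11) * 52.29 ~ -94.5208
Y = slope * X + intercept. To avoid rounding drift from the rounded slope/intercept, evaluate the equivalent form Y = mean_Y + SD_Y * (X - mean_X) / SD_X at full precision:
Y = 58.87 + 14.99 * (50 - 52.29) / 5.11
Y = 58.87 - 14.99 * 2.29 / 5.11
Y = 58.87 - 34.3271 / 5.11
Y = 58.87 - 6.7176
Y = 52.1524

52.1524


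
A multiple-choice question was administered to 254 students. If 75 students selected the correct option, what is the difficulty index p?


Item difficulty p = number correct / total examinees
p = 75 / 254
p = 0.2953

0.2953


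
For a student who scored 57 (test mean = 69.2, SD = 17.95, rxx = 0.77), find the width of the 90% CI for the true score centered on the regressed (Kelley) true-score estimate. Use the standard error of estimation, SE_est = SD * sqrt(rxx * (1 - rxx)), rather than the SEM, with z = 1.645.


True score estimate = 0.77*57 + 0.23*69.2 = 59.806
SE_est = SD * sqrt(rxx * (1 - rxx)) = 17.95 * sqrt(0.77 * 0.23) = 17.95 * sqrt(0.1771) = 7.553944
CI = T_est +/- z * SE_est, so width = 2 * z * SE_est = 2 * 1.645 * 7.553944
Width = 24.8525

24.8525


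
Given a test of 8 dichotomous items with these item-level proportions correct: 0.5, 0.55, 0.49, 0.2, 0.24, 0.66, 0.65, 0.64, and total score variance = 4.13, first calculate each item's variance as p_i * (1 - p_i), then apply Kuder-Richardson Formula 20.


For each item, compute p_i * q_i:
  Item 1: 0.5 * 0.5 = 0.25
  Item 2: 0.55 * 0.45 = 0.2475
  Item 3: 0.49 * 0.51 = 0.2499
  Item 4: 0.2 * 0.8 = 0.16
  Item 5: 0.24 * 0.76 = 0.1824
  Item 6: 0.66 * 0.34 = 0.2244
  Item 7: 0.65 * 0.35 = 0.2275
  Item 8: 0.64 * 0.36 = 0.2304
Sum(p_i * q_i) = 0.25 + 0.2475 + 0.2499 + 0.16 + 0.1824 + 0.2244 + 0.2275 + 0.2304 = 1.7721
KR-20 = (k/(k-1)) * (1 - Sum(p_i*q_i) / Var_total)
= (8/7) * (1 - 1.7721/4.13)
= 1.1429 * 0.5709
KR-20 = 0.6525

0.6525


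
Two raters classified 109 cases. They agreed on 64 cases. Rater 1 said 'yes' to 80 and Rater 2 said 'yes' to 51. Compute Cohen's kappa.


P_o = 64/109 = 0.587156
P_e = (80*51 + 29*58) / 11881 = 0.484976
kappa = (P_o - P_e) / (1 - P_e)
kappa = (0.587156 - 0.484976) / (1 - 0.484976)
kappa = 0.1984

0.1984


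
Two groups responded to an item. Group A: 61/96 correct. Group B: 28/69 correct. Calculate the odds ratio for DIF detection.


Odds_A = 61/35 = 1.7429
Odds_B = 28/41 = 0.6829
OR = Odds_A / Odds_B = 1.7429 / 0.6829
Exactly, OR = (61 * 41) / (35 * 28) = 2501 / 980
OR = 2.552

2.552


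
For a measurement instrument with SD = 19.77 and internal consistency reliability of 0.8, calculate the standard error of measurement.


SEM = SD * sqrt(1 - rxx)
SEM = 19.77 * sqrt(1 - 0.8)
SEM = 19.77 * sqrt(0.2) = 19.77 * 0.447214
SEM = 8.8414

8.8414


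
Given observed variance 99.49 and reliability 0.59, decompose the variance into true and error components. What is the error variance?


var_true = rxx * var_obs = 0.59 * 99.49 = 58.6991
var_error = var_obs - var_true
var_error = 99.49 - 58.6991
var_error = 40.7909

40.7909


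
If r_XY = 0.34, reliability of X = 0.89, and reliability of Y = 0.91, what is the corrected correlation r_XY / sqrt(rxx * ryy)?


r_corrected = rxy / sqrt(rxx * ryy)
= 0.34 / sqrt(0.89 * 0.91)
= 0.34 / sqrt(0.8099)
= 0.34 / 0.899944
r_corrected = 0.3778

0.3778


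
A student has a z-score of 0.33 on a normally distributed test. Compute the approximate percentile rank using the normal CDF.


CDF(z) = 0.5 * (1 + erf(z/sqrt(2)))
erf(0.2333) = 0.2586
CDF = 0.6293
Percentile rank = 0.6293 * 100 = 62.93

62.93


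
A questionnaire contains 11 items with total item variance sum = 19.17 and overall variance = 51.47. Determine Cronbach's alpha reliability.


alpha = (k/(k-1)) * (1 - sum(si^2)/s_total^2)
= (11/10) * (1 - 19.17/51.47)
alpha = 0.6903

0.6903


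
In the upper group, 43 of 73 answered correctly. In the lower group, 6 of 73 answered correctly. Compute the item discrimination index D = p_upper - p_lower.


p_upper = 43/73 = 0.589
p_lower = 6/73 = 0.0822
D = 0.589 - 0.0822 = 0.5068

0.5068


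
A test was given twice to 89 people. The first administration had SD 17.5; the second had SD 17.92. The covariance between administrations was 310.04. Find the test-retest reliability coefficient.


r = cov(X,Y) / (SD_X * SD_Y)
r = 310.04 / (17.5 * 17.92)
r = 310.04 / 313.6
r = 0.9886

0.9886


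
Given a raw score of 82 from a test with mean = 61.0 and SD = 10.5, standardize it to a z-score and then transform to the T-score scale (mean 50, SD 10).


z = (X - mean) / SD = (82 - 61.0) / 10.5
z = 21.0 / 10.5
z = 2.0
T-score = T = 50 + 10z
Carry z at full precision (z = 21.0 / 10.5) into the conversion:
T-score = 50 + 10 * (21.0 / 10.5) = 50 + 210 / 10.5
T-score = 50 + 20.0
T-score = 70.0

70.0


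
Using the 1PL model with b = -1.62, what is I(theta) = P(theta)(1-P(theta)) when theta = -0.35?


P = 1/(1+exp(-(-0.35--1.62))) = 0.7807
I = P*(1-P) = 0.7807 * 0.2193
I = 0.1712

0.1712


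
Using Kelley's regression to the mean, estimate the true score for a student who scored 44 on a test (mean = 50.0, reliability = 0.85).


T_est = rxx * X + (1 - rxx) * mean
T_est = 0.85 * 44 + 0.15 * 50.0
T_est = 37.4 + 7.5
T_est = 44.9

44.9


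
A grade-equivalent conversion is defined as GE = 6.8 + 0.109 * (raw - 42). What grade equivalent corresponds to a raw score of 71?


raw - median = 71 - 42 = 29
slope * diff = 0.109 * 29 = 3.161
GE = 6.8 + 3.161
GE = 9.961

9.961


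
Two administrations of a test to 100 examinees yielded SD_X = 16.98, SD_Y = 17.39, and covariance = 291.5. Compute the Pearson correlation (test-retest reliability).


r = cov(X,Y) / (SD_X * SD_Y)
r = 291.5 / (16.98 * 17.39)
r = 291.5 / 295.2822
r = 0.9872

0.9872


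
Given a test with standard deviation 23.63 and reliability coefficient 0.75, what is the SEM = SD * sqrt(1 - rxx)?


SEM = SD * sqrt(1 - rxx)
SEM = 23.63 * sqrt(1 - 0.75)
SEM = 23.63 * sqrt(0.25) = 23.63 * 0.5
SEM = 11.815

11.815


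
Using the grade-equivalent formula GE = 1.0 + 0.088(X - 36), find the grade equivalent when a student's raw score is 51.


raw - median = 51 - 36 = 15
slope * diff = 0.088 * 15 = 1.32
GE = 1.0 + 1.32
GE = 2.32

2.32


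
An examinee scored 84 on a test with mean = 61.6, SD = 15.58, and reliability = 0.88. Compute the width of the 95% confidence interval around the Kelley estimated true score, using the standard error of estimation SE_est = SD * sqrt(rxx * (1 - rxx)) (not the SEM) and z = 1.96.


True score estimate = 0.88*84 + 0.12*61.6 = 81.312
SE_est = SD * sqrt(rxx * (1 - rxx)) = 15.58 * sqrt(0.88 * 0.12) = 15.58 * sqrt(0.1056) = 5.062901
CI = T_est +/- z * SE_est, so width = 2 * z * SE_est = 2 * 1.96 * 5.062901
Width = 19.8466

19.8466


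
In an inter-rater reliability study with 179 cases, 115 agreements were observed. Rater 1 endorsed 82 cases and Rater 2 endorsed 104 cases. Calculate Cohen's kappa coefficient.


P_o = 115/179 = 0.642458
P_e = (82*104 + 97*75) / 32041 = 0.493212
kappa = (P_o - P_e) / (1 - P_e)
kappa = (0.642458 - 0.493212) / (1 - 0.493212)
kappa = 0.2945

0.2945


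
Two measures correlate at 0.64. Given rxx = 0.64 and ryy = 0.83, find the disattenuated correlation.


r_corrected = rxy / sqrt(rxx * ryy)
= 0.64 / sqrt(0.64 * 0.83)
= 0.64 / sqrt(0.5312)
= 0.64 / 0.728835
r_corrected = 0.8781

0.8781


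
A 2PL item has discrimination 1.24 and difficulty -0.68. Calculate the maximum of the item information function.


For 2PL, max info at theta = b = -0.68
I_max = a^2 / 4 = 1.24^2 / 4
= 1.5376 / 4
I_max = 0.3844

0.3844


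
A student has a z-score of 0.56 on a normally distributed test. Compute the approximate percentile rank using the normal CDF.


CDF(z) = 0.5 * (1 + erf(z/sqrt(2)))
erf(0.396) = 0.4245
CDF = 0.7123
Percentile rank = 0.7123 * 100 = 71.23

71.23


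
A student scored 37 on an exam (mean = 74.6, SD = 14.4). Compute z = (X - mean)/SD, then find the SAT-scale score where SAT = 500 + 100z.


z = (X - mean) / SD = (37 - 74.6) / 14.4
z = -37.6 / 14.4
z = -2.6111
SAT-scale = SAT = 500 + 100z
Carry z at full precision (z = -37.6 / 14.4) into the conversion:
SAT-scale = 500 + 100 * (-37.6 / 14.4) = 500 + -3760 / 14.4
SAT-scale = 500 + -261.1111
SAT-scale = 238.8889

238.8889


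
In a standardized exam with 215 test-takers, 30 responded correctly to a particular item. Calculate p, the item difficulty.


Item difficulty p = number correct / total examinees
p = 30 / 215
p = 0.1395

0.1395


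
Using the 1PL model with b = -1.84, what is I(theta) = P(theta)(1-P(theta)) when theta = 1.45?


P = 1/(1+exp(-(1.45--1.84))) = 0.9641
I = P*(1-P) = 0.9641 * 0.0359
I = 0.0346

0.0346


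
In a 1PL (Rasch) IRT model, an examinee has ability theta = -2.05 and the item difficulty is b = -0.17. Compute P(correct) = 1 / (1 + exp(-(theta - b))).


theta - b = -2.05 - -0.17 = -1.88
exp(-(theta - b)) = exp(1.88) = 6.5535
P = 1 / (1 + 6.5535)
P = 0.1324

0.1324


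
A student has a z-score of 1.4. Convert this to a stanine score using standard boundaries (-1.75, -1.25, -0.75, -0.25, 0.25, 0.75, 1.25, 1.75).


Stanine boundaries: [-1.75, -1.25, -0.75, -0.25, 0.25, 0.75, 1.25, 1.75]
z = 1.4
Check each boundary:
  z >= -1.75 -> could be stanine 2
  z >= -1.25 -> could be stanine 3
  z >= -0.75 -> could be stanine 4
  z >= -0.25 -> could be stanine 5
  z >= 0.25 -> could be stanine 6
  z >= 0.75 -> could be stanine 7
  z >= 1.25 -> could be stanine 8
  z < 1.75
Highest qualifying boundary gives stanine = 8

8


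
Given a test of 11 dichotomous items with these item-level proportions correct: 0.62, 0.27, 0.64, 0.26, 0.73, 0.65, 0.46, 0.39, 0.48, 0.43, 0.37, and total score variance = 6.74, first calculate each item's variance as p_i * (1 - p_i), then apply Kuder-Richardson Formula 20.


For each item, compute p_i * q_i:
  Item 1: 0.62 * 0.38 = 0.2356
  Item 2: 0.27 * 0.73 = 0.1971
  Item 3: 0.64 * 0.36 = 0.2304
  Item 4: 0.26 * 0.74 = 0.1924
  Item 5: 0.73 * 0.27 = 0.1971
  Item 6: 0.65 * 0.35 = 0.2275
  Item 7: 0.46 * 0.54 = 0.2484
  Item 8: 0.39 * 0.61 = 0.2379
  Item 9: 0.48 * 0.52 = 0.2496
  Item 10: 0.43 * 0.57 = 0.2451
  Item 11: 0.37 * 0.63 = 0.2331
Sum(p_i * q_i) = 0.2356 + 0.1971 + 0.2304 + 0.1924 + 0.1971 + 0.2275 + 0.2484 + 0.2379 + 0.2496 + 0.2451 + 0.2331 = 2.4942
KR-20 = (k/(k-1)) * (1 - Sum(p_i*q_i) / Var_total)
= (11/10) * (1 - 2.4942/6.74)
= 1.1 * 0.6299
KR-20 = 0.6929

0.6929


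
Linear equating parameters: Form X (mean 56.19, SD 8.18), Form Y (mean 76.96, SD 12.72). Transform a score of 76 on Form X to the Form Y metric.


slope = SD_Y / SD_X = 12.72 / 8.18 ~ 1.555
intercept = mean_Y - slope * mean_X = 76.96 - (12.72 / 8.18) * 56.19 ~ -10.4161
Y = slope * X + intercept. To avoid rounding drift from the rounded slope/intercept, evaluate the equivalent form Y = mean_Y + SD_Y * (X - mean_X) / SD_X at full precision:
Y = 76.96 + 12.72 * (76 - 56.19) / 8.18
Y = 76.96 + 12.72 * 19.81 / 8.18
Y = 76.96 + 251.9832 / 8.18
Y = 76.96 + 30.8048
Y = 107.7648

107.7648


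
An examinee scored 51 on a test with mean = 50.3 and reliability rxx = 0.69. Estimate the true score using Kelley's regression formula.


T_est = rxx * X + (1 - rxx) * mean
T_est = 0.69 * 51 + 0.31 * 50.3
T_est = 35.19 + 15.593
T_est = 50.783

50.783


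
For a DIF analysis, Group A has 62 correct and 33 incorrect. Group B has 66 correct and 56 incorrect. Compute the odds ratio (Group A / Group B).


Odds_A = 62/33 = 1.8788
Odds_B = 66/56 = 1.1786
OR = Odds_A / Odds_B = 1.8788 / 1.1786
Exactly, OR = (62 * 56) / (33 * 66) = 3472 / 2178
OR = 1.5941

1.5941


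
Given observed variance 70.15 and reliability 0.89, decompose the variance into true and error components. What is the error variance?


var_true = rxx * var_obs = 0.89 * 70.15 = 62.4335
var_error = var_obs - var_true
var_error = 70.15 - 62.4335
var_error = 7.7165

7.7165


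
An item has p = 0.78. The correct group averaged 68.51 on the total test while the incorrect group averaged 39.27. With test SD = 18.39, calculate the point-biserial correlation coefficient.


q = 1 - p = 0.22
rpb = ((M1 - M0) / SD) * sqrt(p * q)
rpb = ((68.51 - 39.27) / 18.39) * sqrt(0.78 * 0.22)
rpb = 0.6586

0.6586


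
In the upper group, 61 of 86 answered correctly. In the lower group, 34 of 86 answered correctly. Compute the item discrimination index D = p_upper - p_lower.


p_upper = 61/86 = 0.7093
p_lower = 34/86 = 0.3953
D = 0.7093 - 0.3953 = 0.314

0.314


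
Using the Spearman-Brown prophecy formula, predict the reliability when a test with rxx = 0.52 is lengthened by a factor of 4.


r_new = (n * rxx) / (1 + (n-1) * rxx)
r_new = (4 * 0.52) / (1 + 3 * 0.52)
r_new = 2.08 / 2.56
r_new = 0.8125

0.8125


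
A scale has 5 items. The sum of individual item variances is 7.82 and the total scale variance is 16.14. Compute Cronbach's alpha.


alpha = (k/(k-1)) * (1 - sum(si^2)/s_total^2)
= (5/4) * (1 - 7.82/16.14)
alpha = 0.6444

0.6444


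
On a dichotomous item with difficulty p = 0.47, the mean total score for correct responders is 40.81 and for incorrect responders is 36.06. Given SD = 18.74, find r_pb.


q = 1 - p = 0.53
rpb = ((M1 - M0) / SD) * sqrt(p * q)
rpb = ((40.81 - 36.06) / 18.74) * sqrt(0.47 * 0.53)
rpb = 0.1265

0.1265


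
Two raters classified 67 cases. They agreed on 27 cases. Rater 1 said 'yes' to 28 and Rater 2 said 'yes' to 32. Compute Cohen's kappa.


P_o = 27/67 = 0.402985
P_e = (28*32 + 39*35) / 4489 = 0.503676
kappa = (P_o - P_e) / (1 - P_e)
kappa = (0.402985 - 0.503676) / (1 - 0.503676)
kappa = -0.2029

-0.2029


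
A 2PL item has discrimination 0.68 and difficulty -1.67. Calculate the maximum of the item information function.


For 2PL, max info at theta = b = -1.67
I_max = a^2 / 4 = 0.68^2 / 4
= 0.4624 / 4
I_max = 0.1156

0.1156


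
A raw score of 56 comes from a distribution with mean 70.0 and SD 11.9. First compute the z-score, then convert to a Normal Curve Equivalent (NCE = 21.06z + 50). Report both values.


z = (X - mean) / SD = (56 - 70.0) / 11.9
z = -14.0 / 11.9
z = -1.1765
NCE = NCE = 21.06z + 50
Carry z at full precision (z = -14.0 / 11.9) into the conversion:
NCE = 21.06 * (-14.0 / 11.9) + 50 = -294.84 / 11.9 + 50
NCE = -24.7765 + 50
NCE = 25.2235

25.2235


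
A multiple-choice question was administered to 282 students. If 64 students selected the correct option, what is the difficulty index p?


Item difficulty p = number correct / total examinees
p = 64 / 282
p = 0.227

0.227


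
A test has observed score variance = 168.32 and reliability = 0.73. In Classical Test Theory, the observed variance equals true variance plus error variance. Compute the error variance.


var_true = rxx * var_obs = 0.73 * 168.32 = 122.8736
var_error = var_obs - var_true
var_error = 168.32 - 122.8736
var_error = 45.4464

45.4464


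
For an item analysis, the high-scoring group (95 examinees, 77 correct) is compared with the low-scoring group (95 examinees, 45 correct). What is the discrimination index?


p_upper = 77/95 = 0.8105
p_lower = 45/95 = 0.4737
D = 0.8105 - 0.4737 = 0.3368

0.3368


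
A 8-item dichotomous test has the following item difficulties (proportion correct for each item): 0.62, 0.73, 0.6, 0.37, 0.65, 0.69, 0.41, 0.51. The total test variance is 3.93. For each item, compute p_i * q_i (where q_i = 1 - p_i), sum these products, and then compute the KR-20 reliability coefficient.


For each item, compute p_i * q_i:
  Item 1: 0.62 * 0.38 = 0.2356
  Item 2: 0.73 * 0.27 = 0.1971
  Item 3: 0.6 * 0.4 = 0.24
  Item 4: 0.37 * 0.63 = 0.2331
  Item 5: 0.65 * 0.35 = 0.2275
  Item 6: 0.69 * 0.31 = 0.2139
  Item 7: 0.41 * 0.59 = 0.2419
  Item 8: 0.51 * 0.49 = 0.2499
Sum(p_i * q_i) = 0.2356 + 0.1971 + 0.24 + 0.2331 + 0.2275 + 0.2139 + 0.2419 + 0.2499 = 1.839
KR-20 = (k/(k-1)) * (1 - Sum(p_i*q_i) / Var_total)
= (8/7) * (1 - 1.839/3.93)
= 1.1429 * 0.5321
KR-20 = 0.6081

0.6081


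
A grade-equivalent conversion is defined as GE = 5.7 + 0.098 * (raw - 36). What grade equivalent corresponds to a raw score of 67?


raw - median = 67 - 36 = 31
slope * diff = 0.098 * 31 = 3.038
GE = 5.7 + 3.038
GE = 8.738

8.738


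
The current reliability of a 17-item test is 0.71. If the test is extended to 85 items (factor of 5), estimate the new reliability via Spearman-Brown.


r_new = (n * rxx) / (1 + (n-1) * rxx)
r_new = (5 * 0.71) / (1 + 4 * 0.71)
r_new = 3.55 / 3.84
r_new = 0.9245

0.9245
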